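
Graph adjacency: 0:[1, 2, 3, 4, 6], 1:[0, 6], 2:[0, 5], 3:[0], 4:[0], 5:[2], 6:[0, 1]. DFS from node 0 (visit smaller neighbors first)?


DFS stack-based: start with [0]
Visit order: [0, 1, 6, 2, 5, 3, 4]


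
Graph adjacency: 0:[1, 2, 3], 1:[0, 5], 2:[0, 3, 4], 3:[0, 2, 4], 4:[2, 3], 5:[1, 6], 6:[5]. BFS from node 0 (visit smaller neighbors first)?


BFS queue: start with [0]
Visit order: [0, 1, 2, 3, 5, 4, 6]


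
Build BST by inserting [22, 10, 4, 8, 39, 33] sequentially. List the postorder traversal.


Root = 22; build tree by BST insertion.
Postorder traversal: [8, 4, 10, 33, 39, 22]


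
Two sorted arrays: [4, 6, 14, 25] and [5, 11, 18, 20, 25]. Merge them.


Compare heads, take smaller each step.
Merged: [4, 5, 6, 11, 14, 18, 20, 25, 25]


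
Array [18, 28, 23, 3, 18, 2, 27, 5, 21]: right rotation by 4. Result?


Right rotate by 4: [2, 27, 5, 21, 18, 28, 23, 3, 18]


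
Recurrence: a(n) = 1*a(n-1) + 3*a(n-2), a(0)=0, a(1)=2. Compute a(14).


Build bottom-up:
...a(12)=12320, a(13)=28418, a(14)=1*28418+3*12320=65378


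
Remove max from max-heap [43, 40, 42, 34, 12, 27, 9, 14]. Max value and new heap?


Max = 43
Replace root with last, heapify down
Resulting heap: [42, 40, 27, 34, 12, 14, 9]


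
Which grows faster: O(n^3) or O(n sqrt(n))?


n^1.5 grows slower than cubic
O(n sqrt(n)) is asymptotically smaller; O(n^3) grows faster


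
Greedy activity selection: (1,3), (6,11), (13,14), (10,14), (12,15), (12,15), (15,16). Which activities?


Greedy: pick earliest-ending, then skip overlaps.
Selected (4 activities): [(1, 3), (6, 11), (13, 14), (15, 16)]


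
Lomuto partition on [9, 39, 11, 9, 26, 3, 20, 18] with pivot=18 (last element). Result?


Elements <= 18 go left of pivot.
Result: [9, 11, 9, 3, 18, 39, 20, 26], pivot at index 4


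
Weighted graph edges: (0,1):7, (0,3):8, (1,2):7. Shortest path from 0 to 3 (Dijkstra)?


Dijkstra from 0:
Distances: {0: 0, 1: 7, 2: 14, 3: 8}
Shortest distance to 3 = 8, path = [0, 3]


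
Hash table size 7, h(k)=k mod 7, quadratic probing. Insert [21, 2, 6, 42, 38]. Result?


Insertions: 21->slot 0; 2->slot 2; 6->slot 6; 42->slot 1; 38->slot 3
Table: [21, 42, 2, 38, None, None, 6]


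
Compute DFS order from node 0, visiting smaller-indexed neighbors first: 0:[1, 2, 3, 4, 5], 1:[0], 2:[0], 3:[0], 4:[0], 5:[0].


DFS stack-based: start with [0]
Visit order: [0, 1, 2, 3, 4, 5]


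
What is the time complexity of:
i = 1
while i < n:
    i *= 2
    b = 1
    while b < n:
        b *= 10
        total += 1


Per nesting level: O(log n) * O(log n) = O((log n)^2)
Complexity: O((log n)^2)


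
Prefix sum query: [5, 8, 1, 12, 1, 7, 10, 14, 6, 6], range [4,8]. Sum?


Prefix sums: [0, 5, 13, 14, 26, 27, 34, 44, 58, 64, 70]
Sum[4..8] = prefix[9] - prefix[4] = 64 - 26 = 38


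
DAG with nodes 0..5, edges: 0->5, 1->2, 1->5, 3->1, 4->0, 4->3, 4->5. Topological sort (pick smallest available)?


Kahn's algorithm, process smallest node first
Order: [4, 0, 3, 1, 2, 5]


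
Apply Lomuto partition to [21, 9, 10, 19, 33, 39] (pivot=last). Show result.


Elements <= 39 go left of pivot.
Result: [21, 9, 10, 19, 33, 39], pivot at index 5


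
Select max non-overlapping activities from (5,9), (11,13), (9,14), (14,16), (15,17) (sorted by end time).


Greedy: pick earliest-ending, then skip overlaps.
Selected (3 activities): [(5, 9), (11, 13), (14, 16)]


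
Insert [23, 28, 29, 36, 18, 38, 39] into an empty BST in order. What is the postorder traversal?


Root = 23; build tree by BST insertion.
Postorder traversal: [18, 39, 38, 36, 29, 28, 23]


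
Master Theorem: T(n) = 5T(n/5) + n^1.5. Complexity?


a=5, b=5, c=1.5. log_5(5)=1 < c=1.5. Case 3: O(n^c) = O(n^1.500)
Complexity: O(n^1.500)


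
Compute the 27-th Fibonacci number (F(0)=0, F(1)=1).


F(n)=F(n-1)+F(n-2)
...F(25)=75025, F(26)=121393, F(27)=196418


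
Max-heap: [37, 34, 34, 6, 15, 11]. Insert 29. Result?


Append 29: [37, 34, 34, 6, 15, 11, 29]
Bubble up: no swaps needed
Result: [37, 34, 34, 6, 15, 11, 29]


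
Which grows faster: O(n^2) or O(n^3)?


quadratic grows slower than cubic
O(n^2) is asymptotically smaller; O(n^3) grows faster


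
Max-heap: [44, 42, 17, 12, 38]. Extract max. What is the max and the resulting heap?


Max = 44
Replace root with last, heapify down
Resulting heap: [42, 38, 17, 12]


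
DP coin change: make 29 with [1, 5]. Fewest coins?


dp[0]=0; dp[i]=1+min(dp[i-c] for c in coins)
...dp[24]=8, dp[25]=5, dp[26]=6, dp[27]=7, dp[28]=8, dp[29]=9
Minimum coins for 29 = 9


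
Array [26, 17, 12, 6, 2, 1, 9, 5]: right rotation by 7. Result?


Right rotate by 7: [17, 12, 6, 2, 1, 9, 5, 26]


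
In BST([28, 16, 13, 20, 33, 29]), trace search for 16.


BST root = 28
Search for 16: compare at each node
Path: [28, 16]


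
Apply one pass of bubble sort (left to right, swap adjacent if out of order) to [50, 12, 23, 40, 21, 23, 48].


After one pass: [12, 23, 40, 21, 23, 48, 50]


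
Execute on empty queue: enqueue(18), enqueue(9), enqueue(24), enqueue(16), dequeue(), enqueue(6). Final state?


enqueue(18) -> [18]
enqueue(9) -> [18, 9]
enqueue(24) -> [18, 9, 24]
enqueue(16) -> [18, 9, 24, 16]
dequeue() returns 18 -> [9, 24, 16]
enqueue(6) -> [9, 24, 16, 6]
Final queue (front to back): [9, 24, 16, 6]


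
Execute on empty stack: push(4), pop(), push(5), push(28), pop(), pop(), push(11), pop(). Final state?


push(4) -> [4]
pop() returns 4 -> []
push(5) -> [5]
push(28) -> [5, 28]
pop() returns 28 -> [5]
pop() returns 5 -> []
push(11) -> [11]
pop() returns 11 -> []
Final stack (bottom to top): []


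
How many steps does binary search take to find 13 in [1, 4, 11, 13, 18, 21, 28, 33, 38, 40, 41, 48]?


Search for 13:
[0,11] mid=5 arr[5]=21
[0,4] mid=2 arr[2]=11
[3,4] mid=3 arr[3]=13
Total: 3 comparisons


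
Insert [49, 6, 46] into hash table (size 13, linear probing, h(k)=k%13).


Insertions: 49->slot 10; 6->slot 6; 46->slot 7
Table: [None, None, None, None, None, None, 6, 46, None, None, 49, None, None]


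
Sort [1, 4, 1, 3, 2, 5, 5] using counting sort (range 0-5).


Count array: [0, 2, 1, 1, 1, 2]
Reconstruct: [1, 1, 2, 3, 4, 5, 5]


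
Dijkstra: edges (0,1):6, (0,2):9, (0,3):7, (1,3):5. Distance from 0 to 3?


Dijkstra from 0:
Distances: {0: 0, 1: 6, 2: 9, 3: 7}
Shortest distance to 3 = 7, path = [0, 3]


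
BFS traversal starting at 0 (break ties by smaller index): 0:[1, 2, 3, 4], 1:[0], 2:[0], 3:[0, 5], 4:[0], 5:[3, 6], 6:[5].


BFS queue: start with [0]
Visit order: [0, 1, 2, 3, 4, 5, 6]


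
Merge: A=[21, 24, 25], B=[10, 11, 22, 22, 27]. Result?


Compare heads, take smaller each step.
Merged: [10, 11, 21, 22, 22, 24, 25, 27]


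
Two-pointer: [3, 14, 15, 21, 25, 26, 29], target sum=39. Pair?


Two pointers: lo=0, hi=6
Found pair: (14, 25) summing to 39


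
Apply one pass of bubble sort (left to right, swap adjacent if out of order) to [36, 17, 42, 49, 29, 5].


After one pass: [17, 36, 42, 29, 5, 49]


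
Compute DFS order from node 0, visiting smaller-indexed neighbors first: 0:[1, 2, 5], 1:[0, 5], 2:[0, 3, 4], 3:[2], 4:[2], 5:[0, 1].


DFS stack-based: start with [0]
Visit order: [0, 1, 5, 2, 3, 4]


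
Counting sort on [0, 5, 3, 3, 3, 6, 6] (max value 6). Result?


Count array: [1, 0, 0, 3, 0, 1, 2]
Reconstruct: [0, 3, 3, 3, 5, 6, 6]


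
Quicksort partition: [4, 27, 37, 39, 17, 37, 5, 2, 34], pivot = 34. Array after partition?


Elements <= 34 go left of pivot.
Result: [4, 27, 17, 5, 2, 34, 39, 37, 37], pivot at index 5


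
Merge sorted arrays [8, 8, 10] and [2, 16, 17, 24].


Compare heads, take smaller each step.
Merged: [2, 8, 8, 10, 16, 17, 24]


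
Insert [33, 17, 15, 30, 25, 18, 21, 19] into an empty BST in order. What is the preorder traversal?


Root = 33; build tree by BST insertion.
Preorder traversal: [33, 17, 15, 30, 25, 18, 21, 19]


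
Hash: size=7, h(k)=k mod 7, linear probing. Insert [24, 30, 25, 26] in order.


Insertions: 24->slot 3; 30->slot 2; 25->slot 4; 26->slot 5
Table: [None, None, 30, 24, 25, 26, None]


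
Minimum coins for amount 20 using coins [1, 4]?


dp[0]=0; dp[i]=1+min(dp[i-c] for c in coins)
...dp[15]=6, dp[16]=4, dp[17]=5, dp[18]=6, dp[19]=7, dp[20]=5
Minimum coins for 20 = 5


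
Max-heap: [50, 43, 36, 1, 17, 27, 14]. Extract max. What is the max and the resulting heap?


Max = 50
Replace root with last, heapify down
Resulting heap: [43, 17, 36, 1, 14, 27]


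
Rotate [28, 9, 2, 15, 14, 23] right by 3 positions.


Right rotate by 3: [15, 14, 23, 28, 9, 2]


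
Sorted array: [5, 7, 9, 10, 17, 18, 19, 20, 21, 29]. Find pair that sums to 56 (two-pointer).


Two pointers: lo=0, hi=9
No pair sums to 56


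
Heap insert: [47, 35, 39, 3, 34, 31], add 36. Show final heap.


Append 36: [47, 35, 39, 3, 34, 31, 36]
Bubble up: no swaps needed
Result: [47, 35, 39, 3, 34, 31, 36]


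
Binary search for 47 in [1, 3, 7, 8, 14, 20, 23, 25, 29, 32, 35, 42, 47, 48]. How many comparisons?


Search for 47:
[0,13] mid=6 arr[6]=23
[7,13] mid=10 arr[10]=35
[11,13] mid=12 arr[12]=47
Total: 3 comparisons


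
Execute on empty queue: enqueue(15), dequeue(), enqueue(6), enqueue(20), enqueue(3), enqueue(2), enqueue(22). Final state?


enqueue(15) -> [15]
dequeue() returns 15 -> []
enqueue(6) -> [6]
enqueue(20) -> [6, 20]
enqueue(3) -> [6, 20, 3]
enqueue(2) -> [6, 20, 3, 2]
enqueue(22) -> [6, 20, 3, 2, 22]
Final queue (front to back): [6, 20, 3, 2, 22]


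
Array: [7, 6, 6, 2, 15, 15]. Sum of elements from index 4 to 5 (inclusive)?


Prefix sums: [0, 7, 13, 19, 21, 36, 51]
Sum[4..5] = prefix[6] - prefix[4] = 51 - 21 = 30


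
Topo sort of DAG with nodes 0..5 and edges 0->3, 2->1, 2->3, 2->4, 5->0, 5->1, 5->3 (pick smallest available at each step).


Kahn's algorithm, process smallest node first
Order: [2, 4, 5, 0, 1, 3]


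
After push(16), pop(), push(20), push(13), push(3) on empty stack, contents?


push(16) -> [16]
pop() returns 16 -> []
push(20) -> [20]
push(13) -> [20, 13]
push(3) -> [20, 13, 3]
Final stack (bottom to top): [20, 13, 3]


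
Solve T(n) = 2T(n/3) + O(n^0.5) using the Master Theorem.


a=2, b=3, c=0.5. log_3(2)=0.631 > c=0.5. Case 1: O(n^log_b(a)) = O(n^0.631)
Complexity: O(n^0.631)


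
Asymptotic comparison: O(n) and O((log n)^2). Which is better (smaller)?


polylogarithmic grows slower than linear
O((log n)^2) is asymptotically smaller; O(n) grows faster


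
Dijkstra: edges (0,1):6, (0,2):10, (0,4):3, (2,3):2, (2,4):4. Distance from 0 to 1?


Dijkstra from 0:
Distances: {0: 0, 1: 6, 2: 7, 3: 9, 4: 3}
Shortest distance to 1 = 6, path = [0, 1]


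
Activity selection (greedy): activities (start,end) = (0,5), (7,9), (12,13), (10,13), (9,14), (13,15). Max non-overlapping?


Greedy: pick earliest-ending, then skip overlaps.
Selected (4 activities): [(0, 5), (7, 9), (12, 13), (13, 15)]


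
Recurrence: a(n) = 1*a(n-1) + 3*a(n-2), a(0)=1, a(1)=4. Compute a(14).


Build bottom-up:
...a(12)=32689, a(13)=75316, a(14)=1*75316+3*32689=173383


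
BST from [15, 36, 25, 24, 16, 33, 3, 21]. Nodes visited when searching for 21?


BST root = 15
Search for 21: compare at each node
Path: [15, 36, 25, 24, 16, 21]


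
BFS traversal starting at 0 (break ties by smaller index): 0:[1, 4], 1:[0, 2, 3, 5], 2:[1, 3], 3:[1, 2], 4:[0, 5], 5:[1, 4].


BFS queue: start with [0]
Visit order: [0, 1, 4, 2, 3, 5]


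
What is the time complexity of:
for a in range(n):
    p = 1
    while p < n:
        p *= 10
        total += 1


Per nesting level: O(n) * O(log n) = O(n log n)
Complexity: O(n log n)


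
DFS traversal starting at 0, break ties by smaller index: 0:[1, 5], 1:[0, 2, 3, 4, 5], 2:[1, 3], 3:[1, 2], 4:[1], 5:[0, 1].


DFS stack-based: start with [0]
Visit order: [0, 1, 2, 3, 4, 5]


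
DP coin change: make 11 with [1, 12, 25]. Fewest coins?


dp[0]=0; dp[i]=1+min(dp[i-c] for c in coins)
...dp[6]=6, dp[7]=7, dp[8]=8, dp[9]=9, dp[10]=10, dp[11]=11
Minimum coins for 11 = 11


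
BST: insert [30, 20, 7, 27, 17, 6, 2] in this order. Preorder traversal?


Root = 30; build tree by BST insertion.
Preorder traversal: [30, 20, 7, 6, 2, 17, 27]


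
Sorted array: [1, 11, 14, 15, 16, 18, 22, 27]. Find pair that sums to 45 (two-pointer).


Two pointers: lo=0, hi=7
Found pair: (18, 27) summing to 45


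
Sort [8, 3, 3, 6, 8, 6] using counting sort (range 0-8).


Count array: [0, 0, 0, 2, 0, 0, 2, 0, 2]
Reconstruct: [3, 3, 6, 6, 8, 8]


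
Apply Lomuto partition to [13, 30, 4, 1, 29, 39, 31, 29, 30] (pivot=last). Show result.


Elements <= 30 go left of pivot.
Result: [13, 30, 4, 1, 29, 29, 30, 39, 31], pivot at index 6


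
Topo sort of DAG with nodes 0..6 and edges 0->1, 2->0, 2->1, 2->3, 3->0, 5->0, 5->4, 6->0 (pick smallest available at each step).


Kahn's algorithm, process smallest node first
Order: [2, 3, 5, 4, 6, 0, 1]


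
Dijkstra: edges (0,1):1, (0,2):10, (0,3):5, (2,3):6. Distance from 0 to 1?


Dijkstra from 0:
Distances: {0: 0, 1: 1, 2: 10, 3: 5}
Shortest distance to 1 = 1, path = [0, 1]


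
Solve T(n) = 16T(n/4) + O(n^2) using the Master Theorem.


a=16, b=4, c=2. log_4(16)=2 = c=2. Case 2: O(n^c log n) = O(n^2 log n)
Complexity: O(n^2 log n)


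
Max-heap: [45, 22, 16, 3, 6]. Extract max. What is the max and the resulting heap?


Max = 45
Replace root with last, heapify down
Resulting heap: [22, 6, 16, 3]


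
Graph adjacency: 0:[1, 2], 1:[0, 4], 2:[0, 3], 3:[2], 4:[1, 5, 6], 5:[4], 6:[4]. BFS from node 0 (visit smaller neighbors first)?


BFS queue: start with [0]
Visit order: [0, 1, 2, 4, 3, 5, 6]


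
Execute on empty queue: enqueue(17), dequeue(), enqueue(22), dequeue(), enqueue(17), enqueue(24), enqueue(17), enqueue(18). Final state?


enqueue(17) -> [17]
dequeue() returns 17 -> []
enqueue(22) -> [22]
dequeue() returns 22 -> []
enqueue(17) -> [17]
enqueue(24) -> [17, 24]
enqueue(17) -> [17, 24, 17]
enqueue(18) -> [17, 24, 17, 18]
Final queue (front to back): [17, 24, 17, 18]


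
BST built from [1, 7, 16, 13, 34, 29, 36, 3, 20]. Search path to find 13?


BST root = 1
Search for 13: compare at each node
Path: [1, 7, 16, 13]


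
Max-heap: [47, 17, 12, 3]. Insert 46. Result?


Append 46: [47, 17, 12, 3, 46]
Bubble up: swap idx 4(46) with idx 1(17)
Result: [47, 46, 12, 3, 17]


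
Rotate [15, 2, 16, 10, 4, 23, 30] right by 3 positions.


Right rotate by 3: [4, 23, 30, 15, 2, 16, 10]


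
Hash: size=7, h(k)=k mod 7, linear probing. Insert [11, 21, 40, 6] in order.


Insertions: 11->slot 4; 21->slot 0; 40->slot 5; 6->slot 6
Table: [21, None, None, None, 11, 40, 6]


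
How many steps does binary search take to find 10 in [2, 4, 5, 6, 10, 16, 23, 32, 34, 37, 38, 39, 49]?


Search for 10:
[0,12] mid=6 arr[6]=23
[0,5] mid=2 arr[2]=5
[3,5] mid=4 arr[4]=10
Total: 3 comparisons


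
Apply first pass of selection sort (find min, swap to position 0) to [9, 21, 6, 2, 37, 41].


After one pass: [2, 21, 6, 9, 37, 41]


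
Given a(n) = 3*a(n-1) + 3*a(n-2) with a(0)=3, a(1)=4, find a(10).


Build bottom-up:
...a(8)=59373, a(9)=225099, a(10)=3*225099+3*59373=853416


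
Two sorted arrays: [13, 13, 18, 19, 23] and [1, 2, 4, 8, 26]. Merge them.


Compare heads, take smaller each step.
Merged: [1, 2, 4, 8, 13, 13, 18, 19, 23, 26]


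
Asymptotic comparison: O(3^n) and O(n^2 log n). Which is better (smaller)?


n^2 log n grows slower than exponential (base 3)
O(n^2 log n) is asymptotically smaller; O(3^n) grows faster


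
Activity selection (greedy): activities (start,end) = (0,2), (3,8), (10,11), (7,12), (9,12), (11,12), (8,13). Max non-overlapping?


Greedy: pick earliest-ending, then skip overlaps.
Selected (4 activities): [(0, 2), (3, 8), (10, 11), (11, 12)]


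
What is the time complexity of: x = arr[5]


Analysis: constant-time operation, no loop
Complexity: O(1)


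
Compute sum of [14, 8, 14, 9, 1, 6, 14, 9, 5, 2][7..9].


Prefix sums: [0, 14, 22, 36, 45, 46, 52, 66, 75, 80, 82]
Sum[7..9] = prefix[10] - prefix[7] = 82 - 66 = 16


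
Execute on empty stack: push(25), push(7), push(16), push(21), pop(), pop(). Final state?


push(25) -> [25]
push(7) -> [25, 7]
push(16) -> [25, 7, 16]
push(21) -> [25, 7, 16, 21]
pop() returns 21 -> [25, 7, 16]
pop() returns 16 -> [25, 7]
Final stack (bottom to top): [25, 7]


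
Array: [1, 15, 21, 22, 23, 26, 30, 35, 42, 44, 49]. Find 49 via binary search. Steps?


Search for 49:
[0,10] mid=5 arr[5]=26
[6,10] mid=8 arr[8]=42
[9,10] mid=9 arr[9]=44
[10,10] mid=10 arr[10]=49
Total: 4 comparisons


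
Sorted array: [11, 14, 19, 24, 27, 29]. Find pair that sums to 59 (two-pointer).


Two pointers: lo=0, hi=5
No pair sums to 59


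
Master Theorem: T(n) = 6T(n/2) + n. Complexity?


a=6, b=2, c=1. log_2(6)=2.585 > c=1. Case 1: O(n^log_b(a)) = O(n^2.585)
Complexity: O(n^2.585)


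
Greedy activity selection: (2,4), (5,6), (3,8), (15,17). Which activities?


Greedy: pick earliest-ending, then skip overlaps.
Selected (3 activities): [(2, 4), (5, 6), (15, 17)]


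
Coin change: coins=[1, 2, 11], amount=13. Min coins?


dp[0]=0; dp[i]=1+min(dp[i-c] for c in coins)
...dp[8]=4, dp[9]=5, dp[10]=5, dp[11]=1, dp[12]=2, dp[13]=2
Minimum coins for 13 = 2


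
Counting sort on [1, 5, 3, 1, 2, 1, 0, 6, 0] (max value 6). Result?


Count array: [2, 3, 1, 1, 0, 1, 1]
Reconstruct: [0, 0, 1, 1, 1, 2, 3, 5, 6]


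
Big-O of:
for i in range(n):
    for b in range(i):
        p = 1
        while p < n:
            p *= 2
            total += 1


Per nesting level: O(n) * O(n) [triangular over i] * O(log n) = O(n^2 log n)
Complexity: O(n^2 log n)


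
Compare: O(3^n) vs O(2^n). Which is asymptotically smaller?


exponential grows slower than exponential (base 3)
O(2^n) is asymptotically smaller; O(3^n) grows faster


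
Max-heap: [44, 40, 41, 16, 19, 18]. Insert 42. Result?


Append 42: [44, 40, 41, 16, 19, 18, 42]
Bubble up: swap idx 6(42) with idx 2(41)
Result: [44, 40, 42, 16, 19, 18, 41]


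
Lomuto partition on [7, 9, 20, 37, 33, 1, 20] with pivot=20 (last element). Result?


Elements <= 20 go left of pivot.
Result: [7, 9, 20, 1, 20, 37, 33], pivot at index 4


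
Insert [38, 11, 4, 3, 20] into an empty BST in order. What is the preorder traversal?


Root = 38; build tree by BST insertion.
Preorder traversal: [38, 11, 4, 3, 20]


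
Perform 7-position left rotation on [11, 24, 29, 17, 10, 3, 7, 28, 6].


Left rotate by 7: [28, 6, 11, 24, 29, 17, 10, 3, 7]


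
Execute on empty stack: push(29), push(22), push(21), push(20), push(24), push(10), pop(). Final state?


push(29) -> [29]
push(22) -> [29, 22]
push(21) -> [29, 22, 21]
push(20) -> [29, 22, 21, 20]
push(24) -> [29, 22, 21, 20, 24]
push(10) -> [29, 22, 21, 20, 24, 10]
pop() returns 10 -> [29, 22, 21, 20, 24]
Final stack (bottom to top): [29, 22, 21, 20, 24]


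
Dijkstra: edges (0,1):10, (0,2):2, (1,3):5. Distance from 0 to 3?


Dijkstra from 0:
Distances: {0: 0, 1: 10, 2: 2, 3: 15}
Shortest distance to 3 = 15, path = [0, 1, 3]


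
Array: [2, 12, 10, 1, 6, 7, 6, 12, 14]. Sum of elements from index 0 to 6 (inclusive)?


Prefix sums: [0, 2, 14, 24, 25, 31, 38, 44, 56, 70]
Sum[0..6] = prefix[7] - prefix[0] = 44 - 0 = 44


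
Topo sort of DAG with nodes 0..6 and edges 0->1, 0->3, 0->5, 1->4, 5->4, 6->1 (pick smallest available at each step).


Kahn's algorithm, process smallest node first
Order: [0, 2, 3, 5, 6, 1, 4]


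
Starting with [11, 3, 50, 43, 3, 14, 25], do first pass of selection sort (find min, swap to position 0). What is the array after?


After one pass: [3, 11, 50, 43, 3, 14, 25]


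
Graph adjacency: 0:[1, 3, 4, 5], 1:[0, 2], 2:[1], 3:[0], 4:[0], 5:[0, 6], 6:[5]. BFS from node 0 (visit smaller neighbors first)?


BFS queue: start with [0]
Visit order: [0, 1, 3, 4, 5, 2, 6]


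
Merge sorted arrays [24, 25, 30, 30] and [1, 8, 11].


Compare heads, take smaller each step.
Merged: [1, 8, 11, 24, 25, 30, 30]


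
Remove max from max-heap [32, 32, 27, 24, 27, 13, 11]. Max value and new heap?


Max = 32
Replace root with last, heapify down
Resulting heap: [32, 27, 27, 24, 11, 13]


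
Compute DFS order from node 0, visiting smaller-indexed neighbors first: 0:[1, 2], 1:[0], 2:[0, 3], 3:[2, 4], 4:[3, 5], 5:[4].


DFS stack-based: start with [0]
Visit order: [0, 1, 2, 3, 4, 5]


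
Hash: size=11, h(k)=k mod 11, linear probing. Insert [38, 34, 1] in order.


Insertions: 38->slot 5; 34->slot 1; 1->slot 2
Table: [None, 34, 1, None, None, 38, None, None, None, None, None]


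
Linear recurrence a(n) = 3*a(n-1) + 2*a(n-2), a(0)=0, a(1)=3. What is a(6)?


Build bottom-up:
...a(4)=117, a(5)=417, a(6)=3*417+2*117=1485


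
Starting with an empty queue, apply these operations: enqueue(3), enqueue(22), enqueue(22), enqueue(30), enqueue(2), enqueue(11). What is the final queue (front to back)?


enqueue(3) -> [3]
enqueue(22) -> [3, 22]
enqueue(22) -> [3, 22, 22]
enqueue(30) -> [3, 22, 22, 30]
enqueue(2) -> [3, 22, 22, 30, 2]
enqueue(11) -> [3, 22, 22, 30, 2, 11]
Final queue (front to back): [3, 22, 22, 30, 2, 11]


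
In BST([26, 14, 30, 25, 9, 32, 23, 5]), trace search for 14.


BST root = 26
Search for 14: compare at each node
Path: [26, 14]


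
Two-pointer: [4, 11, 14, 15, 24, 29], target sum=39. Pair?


Two pointers: lo=0, hi=5
Found pair: (15, 24) summing to 39


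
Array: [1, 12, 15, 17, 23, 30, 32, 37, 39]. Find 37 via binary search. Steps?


Search for 37:
[0,8] mid=4 arr[4]=23
[5,8] mid=6 arr[6]=32
[7,8] mid=7 arr[7]=37
Total: 3 comparisons


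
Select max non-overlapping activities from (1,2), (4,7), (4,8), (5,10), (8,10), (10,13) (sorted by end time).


Greedy: pick earliest-ending, then skip overlaps.
Selected (4 activities): [(1, 2), (4, 7), (8, 10), (10, 13)]


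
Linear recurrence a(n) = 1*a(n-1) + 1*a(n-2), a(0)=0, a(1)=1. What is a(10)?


Build bottom-up:
...a(8)=21, a(9)=34, a(10)=1*34+1*21=55


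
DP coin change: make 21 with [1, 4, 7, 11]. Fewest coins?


dp[0]=0; dp[i]=1+min(dp[i-c] for c in coins)
...dp[16]=3, dp[17]=4, dp[18]=2, dp[19]=3, dp[20]=4, dp[21]=3
Minimum coins for 21 = 3


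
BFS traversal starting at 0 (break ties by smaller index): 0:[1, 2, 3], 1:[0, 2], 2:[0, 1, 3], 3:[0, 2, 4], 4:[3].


BFS queue: start with [0]
Visit order: [0, 1, 2, 3, 4]


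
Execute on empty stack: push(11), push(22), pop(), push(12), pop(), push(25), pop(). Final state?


push(11) -> [11]
push(22) -> [11, 22]
pop() returns 22 -> [11]
push(12) -> [11, 12]
pop() returns 12 -> [11]
push(25) -> [11, 25]
pop() returns 25 -> [11]
Final stack (bottom to top): [11]


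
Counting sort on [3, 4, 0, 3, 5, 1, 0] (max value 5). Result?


Count array: [2, 1, 0, 2, 1, 1]
Reconstruct: [0, 0, 1, 3, 3, 4, 5]


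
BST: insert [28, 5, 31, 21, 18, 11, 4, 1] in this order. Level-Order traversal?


Root = 28; build tree by BST insertion.
Level-Order traversal: [28, 5, 31, 4, 21, 1, 18, 11]


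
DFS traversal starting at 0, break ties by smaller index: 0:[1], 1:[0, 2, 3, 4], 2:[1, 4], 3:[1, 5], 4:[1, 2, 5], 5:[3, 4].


DFS stack-based: start with [0]
Visit order: [0, 1, 2, 4, 5, 3]


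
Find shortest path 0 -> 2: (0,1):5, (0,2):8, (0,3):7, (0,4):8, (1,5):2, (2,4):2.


Dijkstra from 0:
Distances: {0: 0, 1: 5, 2: 8, 3: 7, 4: 8, 5: 7}
Shortest distance to 2 = 8, path = [0, 2]


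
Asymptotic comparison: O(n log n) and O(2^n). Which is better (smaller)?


linearithmic grows slower than exponential
O(n log n) is asymptotically smaller; O(2^n) grows faster


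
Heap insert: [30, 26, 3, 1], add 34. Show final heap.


Append 34: [30, 26, 3, 1, 34]
Bubble up: swap idx 4(34) with idx 1(26); swap idx 1(34) with idx 0(30)
Result: [34, 30, 3, 1, 26]


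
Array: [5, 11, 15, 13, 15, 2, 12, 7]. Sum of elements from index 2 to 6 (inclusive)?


Prefix sums: [0, 5, 16, 31, 44, 59, 61, 73, 80]
Sum[2..6] = prefix[7] - prefix[2] = 73 - 16 = 57


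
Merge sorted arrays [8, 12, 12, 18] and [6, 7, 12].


Compare heads, take smaller each step.
Merged: [6, 7, 8, 12, 12, 12, 18]


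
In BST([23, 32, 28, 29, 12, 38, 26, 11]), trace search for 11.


BST root = 23
Search for 11: compare at each node
Path: [23, 12, 11]


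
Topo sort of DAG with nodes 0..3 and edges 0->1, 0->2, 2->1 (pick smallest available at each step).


Kahn's algorithm, process smallest node first
Order: [0, 2, 1, 3]


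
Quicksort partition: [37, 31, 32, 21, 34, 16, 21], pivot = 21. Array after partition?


Elements <= 21 go left of pivot.
Result: [21, 16, 21, 37, 34, 31, 32], pivot at index 2


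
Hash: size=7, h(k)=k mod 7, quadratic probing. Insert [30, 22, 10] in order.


Insertions: 30->slot 2; 22->slot 1; 10->slot 3
Table: [None, 22, 30, 10, None, None, None]


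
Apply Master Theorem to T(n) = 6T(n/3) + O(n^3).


a=6, b=3, c=3. log_3(6)=1.631 < c=3. Case 3: O(n^c) = O(n^3)
Complexity: O(n^3)


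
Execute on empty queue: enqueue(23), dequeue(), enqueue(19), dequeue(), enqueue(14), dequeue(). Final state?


enqueue(23) -> [23]
dequeue() returns 23 -> []
enqueue(19) -> [19]
dequeue() returns 19 -> []
enqueue(14) -> [14]
dequeue() returns 14 -> []
Final queue (front to back): []


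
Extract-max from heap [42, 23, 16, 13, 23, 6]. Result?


Max = 42
Replace root with last, heapify down
Resulting heap: [23, 23, 16, 13, 6]


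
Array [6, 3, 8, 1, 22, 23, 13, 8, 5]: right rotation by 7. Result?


Right rotate by 7: [8, 1, 22, 23, 13, 8, 5, 6, 3]


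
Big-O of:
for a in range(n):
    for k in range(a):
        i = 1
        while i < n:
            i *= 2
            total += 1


Per nesting level: O(n) * O(n) [triangular over a] * O(log n) = O(n^2 log n)
Complexity: O(n^2 log n)


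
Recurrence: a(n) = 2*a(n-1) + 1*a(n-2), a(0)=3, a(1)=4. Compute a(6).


Build bottom-up:
...a(4)=63, a(5)=152, a(6)=2*152+1*63=367


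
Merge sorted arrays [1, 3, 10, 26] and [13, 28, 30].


Compare heads, take smaller each step.
Merged: [1, 3, 10, 13, 26, 28, 30]


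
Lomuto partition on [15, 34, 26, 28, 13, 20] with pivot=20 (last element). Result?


Elements <= 20 go left of pivot.
Result: [15, 13, 20, 28, 34, 26], pivot at index 2


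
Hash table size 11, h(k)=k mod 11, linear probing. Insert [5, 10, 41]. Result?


Insertions: 5->slot 5; 10->slot 10; 41->slot 8
Table: [None, None, None, None, None, 5, None, None, 41, None, 10]


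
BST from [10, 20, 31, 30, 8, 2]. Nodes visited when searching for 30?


BST root = 10
Search for 30: compare at each node
Path: [10, 20, 31, 30]


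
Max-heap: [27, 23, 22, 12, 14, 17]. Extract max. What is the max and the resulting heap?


Max = 27
Replace root with last, heapify down
Resulting heap: [23, 17, 22, 12, 14]


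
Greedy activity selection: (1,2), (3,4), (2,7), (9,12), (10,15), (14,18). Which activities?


Greedy: pick earliest-ending, then skip overlaps.
Selected (4 activities): [(1, 2), (3, 4), (9, 12), (14, 18)]


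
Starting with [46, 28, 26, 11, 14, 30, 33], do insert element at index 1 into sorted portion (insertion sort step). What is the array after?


After one pass: [28, 46, 26, 11, 14, 30, 33]


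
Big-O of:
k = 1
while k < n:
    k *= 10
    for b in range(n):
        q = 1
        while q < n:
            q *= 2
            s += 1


Per nesting level: O(log n) * O(n) * O(log n) = O(n (log n)^2)
Complexity: O(n (log n)^2)


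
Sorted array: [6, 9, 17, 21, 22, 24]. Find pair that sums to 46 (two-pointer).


Two pointers: lo=0, hi=5
Found pair: (22, 24) summing to 46


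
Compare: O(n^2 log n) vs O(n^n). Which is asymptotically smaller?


n^2 log n grows slower than n^n
O(n^2 log n) is asymptotically smaller; O(n^n) grows faster


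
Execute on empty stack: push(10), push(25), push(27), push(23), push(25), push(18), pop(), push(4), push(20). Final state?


push(10) -> [10]
push(25) -> [10, 25]
push(27) -> [10, 25, 27]
push(23) -> [10, 25, 27, 23]
push(25) -> [10, 25, 27, 23, 25]
push(18) -> [10, 25, 27, 23, 25, 18]
pop() returns 18 -> [10, 25, 27, 23, 25]
push(4) -> [10, 25, 27, 23, 25, 4]
push(20) -> [10, 25, 27, 23, 25, 4, 20]
Final stack (bottom to top): [10, 25, 27, 23, 25, 4, 20]


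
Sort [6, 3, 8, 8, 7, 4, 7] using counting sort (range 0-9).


Count array: [0, 0, 0, 1, 1, 0, 1, 2, 2, 0]
Reconstruct: [3, 4, 6, 7, 7, 8, 8]


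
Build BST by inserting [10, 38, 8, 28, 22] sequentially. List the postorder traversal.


Root = 10; build tree by BST insertion.
Postorder traversal: [8, 22, 28, 38, 10]


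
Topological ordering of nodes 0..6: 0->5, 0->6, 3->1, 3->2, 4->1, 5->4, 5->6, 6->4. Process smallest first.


Kahn's algorithm, process smallest node first
Order: [0, 3, 2, 5, 6, 4, 1]


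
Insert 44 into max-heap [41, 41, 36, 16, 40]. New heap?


Append 44: [41, 41, 36, 16, 40, 44]
Bubble up: swap idx 5(44) with idx 2(36); swap idx 2(44) with idx 0(41)
Result: [44, 41, 41, 16, 40, 36]


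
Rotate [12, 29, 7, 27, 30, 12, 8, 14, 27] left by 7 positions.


Left rotate by 7: [14, 27, 12, 29, 7, 27, 30, 12, 8]


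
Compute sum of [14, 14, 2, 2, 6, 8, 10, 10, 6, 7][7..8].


Prefix sums: [0, 14, 28, 30, 32, 38, 46, 56, 66, 72, 79]
Sum[7..8] = prefix[9] - prefix[7] = 72 - 56 = 16


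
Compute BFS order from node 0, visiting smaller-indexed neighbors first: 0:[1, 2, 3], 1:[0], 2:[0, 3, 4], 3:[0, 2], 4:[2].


BFS queue: start with [0]
Visit order: [0, 1, 2, 3, 4]


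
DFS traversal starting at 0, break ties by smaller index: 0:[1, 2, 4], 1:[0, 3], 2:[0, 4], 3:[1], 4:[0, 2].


DFS stack-based: start with [0]
Visit order: [0, 1, 3, 2, 4]


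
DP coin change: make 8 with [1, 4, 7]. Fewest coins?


dp[0]=0; dp[i]=1+min(dp[i-c] for c in coins)
...dp[3]=3, dp[4]=1, dp[5]=2, dp[6]=3, dp[7]=1, dp[8]=2
Minimum coins for 8 = 2


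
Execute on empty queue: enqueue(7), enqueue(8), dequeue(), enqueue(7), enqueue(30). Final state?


enqueue(7) -> [7]
enqueue(8) -> [7, 8]
dequeue() returns 7 -> [8]
enqueue(7) -> [8, 7]
enqueue(30) -> [8, 7, 30]
Final queue (front to back): [8, 7, 30]


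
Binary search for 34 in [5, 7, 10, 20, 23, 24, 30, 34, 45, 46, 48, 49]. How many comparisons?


Search for 34:
[0,11] mid=5 arr[5]=24
[6,11] mid=8 arr[8]=45
[6,7] mid=6 arr[6]=30
[7,7] mid=7 arr[7]=34
Total: 4 comparisons


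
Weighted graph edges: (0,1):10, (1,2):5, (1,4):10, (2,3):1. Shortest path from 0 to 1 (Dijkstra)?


Dijkstra from 0:
Distances: {0: 0, 1: 10, 2: 15, 3: 16, 4: 20}
Shortest distance to 1 = 10, path = [0, 1]


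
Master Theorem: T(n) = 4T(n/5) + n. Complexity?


a=4, b=5, c=1. log_5(4)=0.861 < c=1. Case 3: O(n^c) = O(n)
Complexity: O(n)


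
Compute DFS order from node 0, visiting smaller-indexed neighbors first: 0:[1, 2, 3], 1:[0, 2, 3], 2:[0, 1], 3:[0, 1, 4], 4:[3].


DFS stack-based: start with [0]
Visit order: [0, 1, 2, 3, 4]


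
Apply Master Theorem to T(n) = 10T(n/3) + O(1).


a=10, b=3, c=0. log_3(10)=2.096 > c=0. Case 1: O(n^log_b(a)) = O(n^2.096)
Complexity: O(n^2.096)


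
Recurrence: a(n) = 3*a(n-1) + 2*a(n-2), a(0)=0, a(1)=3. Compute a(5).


Build bottom-up:
...a(3)=33, a(4)=117, a(5)=3*117+2*33=417


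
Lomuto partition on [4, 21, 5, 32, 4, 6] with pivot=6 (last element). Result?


Elements <= 6 go left of pivot.
Result: [4, 5, 4, 6, 21, 32], pivot at index 3


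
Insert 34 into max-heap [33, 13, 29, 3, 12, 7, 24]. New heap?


Append 34: [33, 13, 29, 3, 12, 7, 24, 34]
Bubble up: swap idx 7(34) with idx 3(3); swap idx 3(34) with idx 1(13); swap idx 1(34) with idx 0(33)
Result: [34, 33, 29, 13, 12, 7, 24, 3]


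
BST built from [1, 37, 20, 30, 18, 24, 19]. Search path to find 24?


BST root = 1
Search for 24: compare at each node
Path: [1, 37, 20, 30, 24]


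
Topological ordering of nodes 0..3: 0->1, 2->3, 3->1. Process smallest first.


Kahn's algorithm, process smallest node first
Order: [0, 2, 3, 1]


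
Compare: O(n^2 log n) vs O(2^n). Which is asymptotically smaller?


n^2 log n grows slower than exponential
O(n^2 log n) is asymptotically smaller; O(2^n) grows faster


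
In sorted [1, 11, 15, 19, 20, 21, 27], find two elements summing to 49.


Two pointers: lo=0, hi=6
No pair sums to 49


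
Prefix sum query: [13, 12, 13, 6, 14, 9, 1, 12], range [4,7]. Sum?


Prefix sums: [0, 13, 25, 38, 44, 58, 67, 68, 80]
Sum[4..7] = prefix[8] - prefix[4] = 80 - 44 = 36


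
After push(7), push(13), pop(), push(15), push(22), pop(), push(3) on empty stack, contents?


push(7) -> [7]
push(13) -> [7, 13]
pop() returns 13 -> [7]
push(15) -> [7, 15]
push(22) -> [7, 15, 22]
pop() returns 22 -> [7, 15]
push(3) -> [7, 15, 3]
Final stack (bottom to top): [7, 15, 3]


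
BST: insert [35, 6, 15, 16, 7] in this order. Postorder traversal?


Root = 35; build tree by BST insertion.
Postorder traversal: [7, 16, 15, 6, 35]


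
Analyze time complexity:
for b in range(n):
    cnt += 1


Per nesting level: O(n) = O(n)
Complexity: O(n)


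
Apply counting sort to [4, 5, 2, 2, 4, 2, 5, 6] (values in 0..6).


Count array: [0, 0, 3, 0, 2, 2, 1]
Reconstruct: [2, 2, 2, 4, 4, 5, 5, 6]


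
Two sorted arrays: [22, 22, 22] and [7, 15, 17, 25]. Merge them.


Compare heads, take smaller each step.
Merged: [7, 15, 17, 22, 22, 22, 25]


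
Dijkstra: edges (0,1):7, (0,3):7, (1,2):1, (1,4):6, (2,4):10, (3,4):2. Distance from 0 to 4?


Dijkstra from 0:
Distances: {0: 0, 1: 7, 2: 8, 3: 7, 4: 9}
Shortest distance to 4 = 9, path = [0, 3, 4]


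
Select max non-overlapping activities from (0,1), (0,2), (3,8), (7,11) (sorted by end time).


Greedy: pick earliest-ending, then skip overlaps.
Selected (2 activities): [(0, 1), (3, 8)]


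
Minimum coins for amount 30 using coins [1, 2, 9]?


dp[0]=0; dp[i]=1+min(dp[i-c] for c in coins)
...dp[25]=6, dp[26]=6, dp[27]=3, dp[28]=4, dp[29]=4, dp[30]=5
Minimum coins for 30 = 5


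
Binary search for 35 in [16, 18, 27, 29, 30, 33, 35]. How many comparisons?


Search for 35:
[0,6] mid=3 arr[3]=29
[4,6] mid=5 arr[5]=33
[6,6] mid=6 arr[6]=35
Total: 3 comparisons


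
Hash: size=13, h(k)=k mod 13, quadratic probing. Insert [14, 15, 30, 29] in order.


Insertions: 14->slot 1; 15->slot 2; 30->slot 4; 29->slot 3
Table: [None, 14, 15, 29, 30, None, None, None, None, None, None, None, None]


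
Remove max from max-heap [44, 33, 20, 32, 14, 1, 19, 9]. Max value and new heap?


Max = 44
Replace root with last, heapify down
Resulting heap: [33, 32, 20, 9, 14, 1, 19]


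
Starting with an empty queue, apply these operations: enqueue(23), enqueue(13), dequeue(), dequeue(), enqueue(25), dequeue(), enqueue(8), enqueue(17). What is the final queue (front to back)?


enqueue(23) -> [23]
enqueue(13) -> [23, 13]
dequeue() returns 23 -> [13]
dequeue() returns 13 -> []
enqueue(25) -> [25]
dequeue() returns 25 -> []
enqueue(8) -> [8]
enqueue(17) -> [8, 17]
Final queue (front to back): [8, 17]


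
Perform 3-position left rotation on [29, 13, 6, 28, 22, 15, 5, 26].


Left rotate by 3: [28, 22, 15, 5, 26, 29, 13, 6]


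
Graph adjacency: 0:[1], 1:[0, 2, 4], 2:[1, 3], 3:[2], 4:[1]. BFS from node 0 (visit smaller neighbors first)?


BFS queue: start with [0]
Visit order: [0, 1, 2, 4, 3]


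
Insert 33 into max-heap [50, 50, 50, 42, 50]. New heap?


Append 33: [50, 50, 50, 42, 50, 33]
Bubble up: no swaps needed
Result: [50, 50, 50, 42, 50, 33]


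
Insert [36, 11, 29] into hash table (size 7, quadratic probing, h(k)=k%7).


Insertions: 36->slot 1; 11->slot 4; 29->slot 2
Table: [None, 36, 29, None, 11, None, None]


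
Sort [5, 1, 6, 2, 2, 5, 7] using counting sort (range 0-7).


Count array: [0, 1, 2, 0, 0, 2, 1, 1]
Reconstruct: [1, 2, 2, 5, 5, 6, 7]


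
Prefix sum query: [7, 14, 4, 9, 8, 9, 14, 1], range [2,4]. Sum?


Prefix sums: [0, 7, 21, 25, 34, 42, 51, 65, 66]
Sum[2..4] = prefix[5] - prefix[2] = 42 - 21 = 21


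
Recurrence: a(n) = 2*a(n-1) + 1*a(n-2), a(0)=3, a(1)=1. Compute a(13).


Build bottom-up:
...a(11)=12875, a(12)=31083, a(13)=2*31083+1*12875=75041


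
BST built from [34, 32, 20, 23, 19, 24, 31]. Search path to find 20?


BST root = 34
Search for 20: compare at each node
Path: [34, 32, 20]


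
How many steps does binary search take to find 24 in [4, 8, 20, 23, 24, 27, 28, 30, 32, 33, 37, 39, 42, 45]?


Search for 24:
[0,13] mid=6 arr[6]=28
[0,5] mid=2 arr[2]=20
[3,5] mid=4 arr[4]=24
Total: 3 comparisons


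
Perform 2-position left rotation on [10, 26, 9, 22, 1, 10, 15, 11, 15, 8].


Left rotate by 2: [9, 22, 1, 10, 15, 11, 15, 8, 10, 26]


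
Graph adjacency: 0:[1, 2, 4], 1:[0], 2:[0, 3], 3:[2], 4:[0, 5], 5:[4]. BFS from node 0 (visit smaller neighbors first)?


BFS queue: start with [0]
Visit order: [0, 1, 2, 4, 3, 5]


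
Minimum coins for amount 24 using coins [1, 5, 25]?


dp[0]=0; dp[i]=1+min(dp[i-c] for c in coins)
...dp[19]=7, dp[20]=4, dp[21]=5, dp[22]=6, dp[23]=7, dp[24]=8
Minimum coins for 24 = 8


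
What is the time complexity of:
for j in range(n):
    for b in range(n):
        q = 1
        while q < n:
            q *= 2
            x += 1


Per nesting level: O(n) * O(n) * O(log n) = O(n^2 log n)
Complexity: O(n^2 log n)


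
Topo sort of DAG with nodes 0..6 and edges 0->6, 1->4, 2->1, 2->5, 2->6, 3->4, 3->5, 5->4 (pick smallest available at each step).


Kahn's algorithm, process smallest node first
Order: [0, 2, 1, 3, 5, 4, 6]


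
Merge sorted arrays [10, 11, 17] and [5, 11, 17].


Compare heads, take smaller each step.
Merged: [5, 10, 11, 11, 17, 17]


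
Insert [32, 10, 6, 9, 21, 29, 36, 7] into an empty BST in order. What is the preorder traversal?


Root = 32; build tree by BST insertion.
Preorder traversal: [32, 10, 6, 9, 7, 21, 29, 36]


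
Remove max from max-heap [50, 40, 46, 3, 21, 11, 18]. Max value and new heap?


Max = 50
Replace root with last, heapify down
Resulting heap: [46, 40, 18, 3, 21, 11]


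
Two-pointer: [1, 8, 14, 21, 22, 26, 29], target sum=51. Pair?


Two pointers: lo=0, hi=6
Found pair: (22, 29) summing to 51


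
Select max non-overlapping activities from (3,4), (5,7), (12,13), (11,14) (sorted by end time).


Greedy: pick earliest-ending, then skip overlaps.
Selected (3 activities): [(3, 4), (5, 7), (12, 13)]


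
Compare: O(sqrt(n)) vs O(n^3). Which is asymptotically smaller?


sublinear grows slower than cubic
O(sqrt(n)) is asymptotically smaller; O(n^3) grows faster


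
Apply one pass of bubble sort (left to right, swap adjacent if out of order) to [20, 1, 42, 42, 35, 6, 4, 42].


After one pass: [1, 20, 42, 35, 6, 4, 42, 42]


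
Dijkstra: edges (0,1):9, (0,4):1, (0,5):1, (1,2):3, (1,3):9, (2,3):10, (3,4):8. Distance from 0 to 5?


Dijkstra from 0:
Distances: {0: 0, 1: 9, 2: 12, 3: 9, 4: 1, 5: 1}
Shortest distance to 5 = 1, path = [0, 5]


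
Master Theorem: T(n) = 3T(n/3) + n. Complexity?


a=3, b=3, c=1. log_3(3)=1 = c=1. Case 2: O(n^c log n) = O(n log n)
Complexity: O(n log n)


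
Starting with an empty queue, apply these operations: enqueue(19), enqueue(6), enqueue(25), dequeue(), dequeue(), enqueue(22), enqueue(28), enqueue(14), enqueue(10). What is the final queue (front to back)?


enqueue(19) -> [19]
enqueue(6) -> [19, 6]
enqueue(25) -> [19, 6, 25]
dequeue() returns 19 -> [6, 25]
dequeue() returns 6 -> [25]
enqueue(22) -> [25, 22]
enqueue(28) -> [25, 22, 28]
enqueue(14) -> [25, 22, 28, 14]
enqueue(10) -> [25, 22, 28, 14, 10]
Final queue (front to back): [25, 22, 28, 14, 10]
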